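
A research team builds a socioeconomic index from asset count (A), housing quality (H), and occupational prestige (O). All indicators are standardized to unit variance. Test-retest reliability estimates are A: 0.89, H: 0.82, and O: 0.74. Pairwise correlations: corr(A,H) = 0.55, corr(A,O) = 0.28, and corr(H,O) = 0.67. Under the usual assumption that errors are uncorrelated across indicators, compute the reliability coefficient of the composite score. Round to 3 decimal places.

0.908

Var(A+H+O) = 3 + 2·[0.55 + 0.28 + 0.67] = 3 + 3 = 6.
Under uncorrelated errors the observed covariances equal the true-score covariances, so only the own-variance terms attenuate.
True-score variance = [0.89 + 0.82 + 0.74] + 3 = 2.45 + 3 = 5.45.
Reliability = 5.45 / 6 = 0.908.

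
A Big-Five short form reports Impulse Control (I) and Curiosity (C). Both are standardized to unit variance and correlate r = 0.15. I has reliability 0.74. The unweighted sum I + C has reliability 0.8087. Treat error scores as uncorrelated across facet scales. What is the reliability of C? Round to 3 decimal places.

0.820

Var(I+C) = 2 + 2·0.15 = 2.300.
True-score variance = ρ_I + ρ_C + 2·0.15, so 0.8087 = (0.74 + ρ_C + 0.30) / 2.300.
ρ_C = 0.8087·2.300 − 0.74 − 0.30 = 0.820.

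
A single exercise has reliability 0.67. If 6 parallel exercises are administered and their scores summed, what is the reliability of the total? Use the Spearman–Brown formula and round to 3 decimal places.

ρ_k = kρ / (1 + (k−1)ρ) = 6·0.67 / (1 + 5·0.67) = 4.020 / 4.350 = 0.924.

0.924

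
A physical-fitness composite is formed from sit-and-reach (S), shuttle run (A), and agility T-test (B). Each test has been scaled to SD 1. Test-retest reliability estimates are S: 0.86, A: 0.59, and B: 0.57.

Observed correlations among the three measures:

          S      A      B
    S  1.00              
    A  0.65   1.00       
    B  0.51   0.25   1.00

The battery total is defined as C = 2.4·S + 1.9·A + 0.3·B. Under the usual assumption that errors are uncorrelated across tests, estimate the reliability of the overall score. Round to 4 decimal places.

0.8583

Var(C) = 2.4² + 1.9² + 0.3² + 2·[4.56·0.65 + 0.72·0.51 + 0.57·0.25] = 9.46 + 6.9474 = 16.4074.
Under uncorrelated errors the observed covariances equal the true-score covariances, so only the own-variance terms attenuate.
True-score variance = [2.4²·0.86 + 1.9²·0.59 + 0.3²·0.57] + 6.9474 = 7.1348 + 6.9474 = 14.0822.
Reliability = 14.0822 / 16.4074 = 0.8583.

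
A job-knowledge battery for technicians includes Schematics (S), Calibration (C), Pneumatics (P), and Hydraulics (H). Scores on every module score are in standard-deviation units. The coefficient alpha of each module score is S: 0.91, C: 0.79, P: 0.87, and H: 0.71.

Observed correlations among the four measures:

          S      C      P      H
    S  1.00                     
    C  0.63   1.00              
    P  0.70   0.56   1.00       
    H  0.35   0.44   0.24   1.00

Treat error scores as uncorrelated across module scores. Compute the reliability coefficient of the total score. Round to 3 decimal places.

Var(S+C+P+H) = 4 + 2·[0.63 + 0.70 + 0.35 + 0.56 + 0.44 + 0.24] = 4 + 5.84 = 9.84.
Under uncorrelated errors the observed covariances equal the true-score covariances, so only the own-variance terms attenuate.
True-score variance = [0.91 + 0.79 + 0.87 + 0.71] + 5.84 = 3.28 + 5.84 = 9.12.
Reliability = 9.12 / 9.84 = 0.927.

0.927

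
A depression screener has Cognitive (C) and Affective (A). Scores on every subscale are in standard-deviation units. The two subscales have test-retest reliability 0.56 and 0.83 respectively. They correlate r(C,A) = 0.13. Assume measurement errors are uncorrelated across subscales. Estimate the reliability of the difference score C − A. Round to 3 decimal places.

Var(C−A) = 1 + 1 − 2·0.13 = 2 − 0.26 = 1.74.
With uncorrelated errors the cross-covariances are all true-score covariance, so they carry over unchanged; only the diagonal terms shrink to ρᵢσᵢ².
True-score variance = [0.56 + 0.83] − 0.26 = 1.39 − 0.26 = 1.13.
Reliability = 1.13 / 1.74 = 0.649.

0.649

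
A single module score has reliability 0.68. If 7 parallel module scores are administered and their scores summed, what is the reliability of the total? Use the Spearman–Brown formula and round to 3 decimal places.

ρ_k = kρ / (1 + (k−1)ρ) = 7·0.68 / (1 + 6·0.68) = 4.760 / 5.080 = 0.937.

0.937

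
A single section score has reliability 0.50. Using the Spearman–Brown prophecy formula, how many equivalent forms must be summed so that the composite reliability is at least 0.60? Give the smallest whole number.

k ≥ ρ*(1−ρ₁)/(ρ₁(1−ρ*)) = 0.60·0.50 / (0.50·0.40) = 1.500.
Smallest integer k = 2.

2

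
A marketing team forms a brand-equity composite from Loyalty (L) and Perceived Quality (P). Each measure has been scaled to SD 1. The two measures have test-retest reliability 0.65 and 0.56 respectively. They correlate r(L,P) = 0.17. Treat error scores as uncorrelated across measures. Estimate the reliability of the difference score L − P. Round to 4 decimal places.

Var(L−P) = 1 + 1 − 2·0.17 = 2 − 0.34 = 1.66.
Under uncorrelated errors the observed covariances equal the true-score covariances, so only the own-variance terms attenuate.
True-score variance = [0.65 + 0.56] − 0.34 = 1.21 − 0.34 = 0.87.
Reliability = 0.87 / 1.66 = 0.5241.

0.5241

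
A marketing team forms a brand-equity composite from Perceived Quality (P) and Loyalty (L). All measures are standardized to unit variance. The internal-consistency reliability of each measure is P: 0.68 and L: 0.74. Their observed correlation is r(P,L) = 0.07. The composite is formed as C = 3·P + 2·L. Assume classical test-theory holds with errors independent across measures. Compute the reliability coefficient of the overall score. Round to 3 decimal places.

Var(C) = 3² + 2² + 2·[6·0.07] = 13 + 0.84 = 13.84.
With uncorrelated errors the cross-covariances are all true-score covariance, so they carry over unchanged; only the diagonal terms shrink to ρᵢσᵢ².
True-score variance = [3²·0.68 + 2²·0.74] + 0.84 = 9.08 + 0.84 = 9.92.
Reliability = 9.92 / 13.84 = 0.717.

0.717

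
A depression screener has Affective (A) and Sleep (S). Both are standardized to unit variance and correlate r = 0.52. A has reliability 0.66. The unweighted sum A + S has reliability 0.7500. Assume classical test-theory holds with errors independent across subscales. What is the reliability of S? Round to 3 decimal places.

0.580

Var(A+S) = 2 + 2·0.52 = 3.040.
True-score variance = ρ_A + ρ_S + 2·0.52, so 0.7500 = (0.66 + ρ_S + 1.04) / 3.040.
ρ_S = 0.7500·3.040 − 0.66 − 1.04 = 0.580.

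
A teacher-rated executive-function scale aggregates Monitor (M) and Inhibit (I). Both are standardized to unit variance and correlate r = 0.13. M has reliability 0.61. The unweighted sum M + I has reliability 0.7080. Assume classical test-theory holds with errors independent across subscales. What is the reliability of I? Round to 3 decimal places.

0.730

Var(M+I) = 2 + 2·0.13 = 2.260.
True-score variance = ρ_M + ρ_I + 2·0.13, so 0.7080 = (0.61 + ρ_I + 0.26) / 2.260.
ρ_I = 0.7080·2.260 − 0.61 − 0.26 = 0.730.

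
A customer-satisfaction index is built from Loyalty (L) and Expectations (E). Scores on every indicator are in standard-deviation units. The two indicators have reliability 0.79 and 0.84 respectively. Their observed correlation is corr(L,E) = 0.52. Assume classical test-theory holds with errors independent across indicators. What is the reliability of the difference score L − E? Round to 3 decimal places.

Var(L−E) = 1 + 1 − 2·0.52 = 2 − 1.04 = 0.96.
Under uncorrelated errors the observed covariances equal the true-score covariances, so only the own-variance terms attenuate.
True-score variance = [0.79 + 0.84] − 1.04 = 1.63 − 1.04 = 0.59.
Reliability = 0.59 / 0.96 = 0.615.

0.615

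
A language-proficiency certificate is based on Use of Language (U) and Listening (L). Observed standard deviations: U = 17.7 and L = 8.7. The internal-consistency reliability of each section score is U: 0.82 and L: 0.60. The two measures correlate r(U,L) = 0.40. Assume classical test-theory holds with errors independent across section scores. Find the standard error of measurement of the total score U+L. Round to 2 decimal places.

Var(total) = 388.98 + 123.192 = 512.172.
True-score variance = 302.312 + 123.192 = 425.504, so reliability = 0.8308.
Error variance = 512.172 − 425.504 = 86.6682; SEM = √86.6682 = 9.31.

9.31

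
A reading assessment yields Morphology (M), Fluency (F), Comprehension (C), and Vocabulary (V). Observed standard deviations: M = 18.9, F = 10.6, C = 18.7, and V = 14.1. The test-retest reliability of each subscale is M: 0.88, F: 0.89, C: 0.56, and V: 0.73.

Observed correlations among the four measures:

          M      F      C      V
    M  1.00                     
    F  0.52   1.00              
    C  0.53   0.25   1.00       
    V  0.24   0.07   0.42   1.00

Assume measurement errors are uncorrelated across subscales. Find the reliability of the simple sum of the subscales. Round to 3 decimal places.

0.873

Var(M+F+C+V) = 18.9² + 10.6² + 18.7² + 14.1² + 2·[18.9·10.6·0.52 + 18.9·18.7·0.53 + 18.9·14.1·0.24 + 10.6·18.7·0.25 + 10.6·14.1·0.07 + 18.7·14.1·0.42] = 1018.07 + 1052.42 = 2070.49.
With uncorrelated errors the cross-covariances are all true-score covariance, so they carry over unchanged; only the diagonal terms shrink to ρᵢσᵢ².
True-score variance = [18.9²·0.88 + 10.6²·0.89 + 18.7²·0.56 + 14.1²·0.73] + 1052.42 = 755.303 + 1052.42 = 1807.72.
Reliability = 1807.72 / 2070.49 = 0.873.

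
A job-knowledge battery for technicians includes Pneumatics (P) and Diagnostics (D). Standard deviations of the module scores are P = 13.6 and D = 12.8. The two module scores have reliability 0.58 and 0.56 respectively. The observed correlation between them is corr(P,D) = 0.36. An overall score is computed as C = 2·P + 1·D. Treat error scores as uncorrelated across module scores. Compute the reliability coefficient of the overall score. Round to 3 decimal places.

Var(C) = 2²·13.6² + 12.8² + 2·[2·13.6·12.8·0.36] = 903.68 + 250.675 = 1154.36.
With uncorrelated errors the cross-covariances are all true-score covariance, so they carry over unchanged; only the diagonal terms shrink to ρᵢσᵢ².
True-score variance = [2²·13.6²·0.58 + 12.8²·0.56] + 250.675 = 520.858 + 250.675 = 771.533.
Reliability = 771.533 / 1154.36 = 0.668.

0.668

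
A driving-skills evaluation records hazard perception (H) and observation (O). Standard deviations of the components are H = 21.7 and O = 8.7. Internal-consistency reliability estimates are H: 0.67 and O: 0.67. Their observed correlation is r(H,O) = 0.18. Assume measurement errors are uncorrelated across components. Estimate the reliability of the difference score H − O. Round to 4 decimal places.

Var(H−O) = 21.7² + 8.7² − 2·21.7·8.7·0.18 = 546.58 − 67.9644 = 478.616.
Because errors are independent across components, Cov(Tᵢ,Tⱼ) = Cov(Xᵢ,Xⱼ); the off-diagonal part of the true-score variance is the same as above.
True-score variance = [21.7²·0.67 + 8.7²·0.67] − 67.9644 = 366.209 − 67.9644 = 298.244.
Reliability = 298.244 / 478.616 = 0.6231.

0.6231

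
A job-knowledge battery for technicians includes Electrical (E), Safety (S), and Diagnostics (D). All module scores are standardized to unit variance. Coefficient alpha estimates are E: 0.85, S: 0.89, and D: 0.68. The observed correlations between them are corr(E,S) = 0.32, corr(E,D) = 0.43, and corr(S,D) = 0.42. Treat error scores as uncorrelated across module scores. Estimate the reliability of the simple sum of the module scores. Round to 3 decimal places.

Var(E+S+D) = 3 + 2·[0.32 + 0.43 + 0.42] = 3 + 2.34 = 5.34.
Because errors are independent across components, Cov(Tᵢ,Tⱼ) = Cov(Xᵢ,Xⱼ); the off-diagonal part of the true-score variance is the same as above.
True-score variance = [0.85 + 0.89 + 0.68] + 2.34 = 2.42 + 2.34 = 4.76.
Reliability = 4.76 / 5.34 = 0.891.

0.891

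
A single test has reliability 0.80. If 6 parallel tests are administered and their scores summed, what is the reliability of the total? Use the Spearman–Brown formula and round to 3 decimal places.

0.960

ρ_k = kρ / (1 + (k−1)ρ) = 6·0.80 / (1 + 5·0.80) = 4.800 / 5.000 = 0.960.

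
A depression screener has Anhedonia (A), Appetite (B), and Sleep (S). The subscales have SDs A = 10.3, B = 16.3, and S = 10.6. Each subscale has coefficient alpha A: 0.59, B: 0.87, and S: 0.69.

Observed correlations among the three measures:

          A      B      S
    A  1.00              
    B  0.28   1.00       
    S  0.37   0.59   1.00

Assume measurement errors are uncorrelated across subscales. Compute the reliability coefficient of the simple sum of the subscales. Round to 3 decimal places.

0.869

Var(A+B+S) = 10.3² + 16.3² + 10.6² + 2·[10.3·16.3·0.28 + 10.3·10.6·0.37 + 16.3·10.6·0.59] = 484.14 + 378.692 = 862.832.
Under uncorrelated errors the observed covariances equal the true-score covariances, so only the own-variance terms attenuate.
True-score variance = [10.3²·0.59 + 16.3²·0.87 + 10.6²·0.69] + 378.692 = 371.272 + 378.692 = 749.964.
Reliability = 749.964 / 862.832 = 0.869.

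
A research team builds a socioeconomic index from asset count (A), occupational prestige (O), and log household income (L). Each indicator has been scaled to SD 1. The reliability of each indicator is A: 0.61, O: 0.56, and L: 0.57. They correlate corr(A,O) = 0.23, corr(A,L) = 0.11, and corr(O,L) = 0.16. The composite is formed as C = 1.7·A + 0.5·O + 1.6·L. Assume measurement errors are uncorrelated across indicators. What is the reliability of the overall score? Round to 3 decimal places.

0.663

Var(C) = 1.7² + 0.5² + 1.6² + 2·[0.85·0.23 + 2.72·0.11 + 0.8·0.16] = 5.7 + 1.2454 = 6.9454.
Under uncorrelated errors the observed covariances equal the true-score covariances, so only the own-variance terms attenuate.
True-score variance = [1.7²·0.61 + 0.5²·0.56 + 1.6²·0.57] + 1.2454 = 3.3621 + 1.2454 = 4.6075.
Reliability = 4.6075 / 6.9454 = 0.663.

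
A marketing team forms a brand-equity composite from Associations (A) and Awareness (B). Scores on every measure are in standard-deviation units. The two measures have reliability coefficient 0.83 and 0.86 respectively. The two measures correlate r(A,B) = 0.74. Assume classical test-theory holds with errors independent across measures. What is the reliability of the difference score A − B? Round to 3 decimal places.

Var(A−B) = 1 + 1 − 2·0.74 = 2 − 1.48 = 0.52.
Because errors are independent across components, Cov(Tᵢ,Tⱼ) = Cov(Xᵢ,Xⱼ); the off-diagonal part of the true-score variance is the same as above.
True-score variance = [0.83 + 0.86] − 1.48 = 1.69 − 1.48 = 0.21.
Reliability = 0.21 / 0.52 = 0.404.

0.404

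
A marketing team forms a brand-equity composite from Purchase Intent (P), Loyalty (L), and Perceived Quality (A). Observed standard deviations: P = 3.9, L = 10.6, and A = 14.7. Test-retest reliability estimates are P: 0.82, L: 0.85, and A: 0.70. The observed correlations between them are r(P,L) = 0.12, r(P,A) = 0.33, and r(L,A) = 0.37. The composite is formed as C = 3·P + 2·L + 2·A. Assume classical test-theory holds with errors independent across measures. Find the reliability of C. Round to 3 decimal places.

0.840

Var(C) = 3²·3.9² + 2²·10.6² + 2²·14.7² + 2·[6·3.9·10.6·0.12 + 6·3.9·14.7·0.33 + 4·10.6·14.7·0.37] = 1450.69 + 747.784 = 2198.47.
With uncorrelated errors the cross-covariances are all true-score covariance, so they carry over unchanged; only the diagonal terms shrink to ρᵢσᵢ².
True-score variance = [3²·3.9²·0.82 + 2²·10.6²·0.85 + 2²·14.7²·0.70] + 747.784 = 1099.33 + 747.784 = 1847.11.
Reliability = 1847.11 / 2198.47 = 0.840.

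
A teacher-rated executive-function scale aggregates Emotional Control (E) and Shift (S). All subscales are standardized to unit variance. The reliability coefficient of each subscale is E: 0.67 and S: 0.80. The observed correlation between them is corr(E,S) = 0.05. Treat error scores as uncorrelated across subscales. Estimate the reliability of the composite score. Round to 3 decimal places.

0.748

Var(E+S) = 2 + 2·[0.05] = 2 + 0.1 = 2.1.
With uncorrelated errors the cross-covariances are all true-score covariance, so they carry over unchanged; only the diagonal terms shrink to ρᵢσᵢ².
True-score variance = [0.67 + 0.80] + 0.1 = 1.47 + 0.1 = 1.57.
Reliability = 1.57 / 2.1 = 0.748.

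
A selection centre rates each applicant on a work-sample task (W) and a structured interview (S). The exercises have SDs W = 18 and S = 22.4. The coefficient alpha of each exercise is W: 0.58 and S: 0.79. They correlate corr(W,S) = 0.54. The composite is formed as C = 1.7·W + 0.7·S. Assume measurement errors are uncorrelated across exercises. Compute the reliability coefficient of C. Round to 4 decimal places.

0.7384

Var(C) = 1.7²·18² + 0.7²·22.4² + 2·[1.19·18·22.4·0.54] = 1182.22 + 518.193 = 1700.42.
With uncorrelated errors the cross-covariances are all true-score covariance, so they carry over unchanged; only the diagonal terms shrink to ρᵢσᵢ².
True-score variance = [1.7²·18²·0.58 + 0.7²·22.4²·0.79] + 518.193 = 737.32 + 518.193 = 1255.51.
Reliability = 1255.51 / 1700.42 = 0.7384.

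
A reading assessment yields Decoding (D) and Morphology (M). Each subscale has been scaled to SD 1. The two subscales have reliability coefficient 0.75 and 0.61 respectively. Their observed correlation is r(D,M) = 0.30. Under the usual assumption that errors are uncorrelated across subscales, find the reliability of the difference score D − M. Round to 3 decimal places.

Var(D−M) = 1 + 1 − 2·0.30 = 2 − 0.6 = 1.4.
Under uncorrelated errors the observed covariances equal the true-score covariances, so only the own-variance terms attenuate.
True-score variance = [0.75 + 0.61] − 0.6 = 1.36 − 0.6 = 0.76.
Reliability = 0.76 / 1.4 = 0.543.

0.543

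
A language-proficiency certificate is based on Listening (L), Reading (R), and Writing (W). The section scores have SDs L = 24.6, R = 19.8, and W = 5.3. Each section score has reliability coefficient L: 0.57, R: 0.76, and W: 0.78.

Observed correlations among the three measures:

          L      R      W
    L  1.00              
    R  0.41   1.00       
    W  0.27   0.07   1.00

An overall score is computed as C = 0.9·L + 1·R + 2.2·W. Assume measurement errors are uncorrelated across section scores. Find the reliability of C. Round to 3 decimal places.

0.784

Var(C) = 0.9²·24.6² + 19.8² + 2.2²·5.3² + 2·[0.9·24.6·19.8·0.41 + 1.98·24.6·5.3·0.27 + 2.2·19.8·5.3·0.07] = 1018.18 + 531.189 = 1549.36.
Because errors are independent across components, Cov(Tᵢ,Tⱼ) = Cov(Xᵢ,Xⱼ); the off-diagonal part of the true-score variance is the same as above.
True-score variance = [0.9²·24.6²·0.57 + 19.8²·0.76 + 2.2²·5.3²·0.78] + 531.189 = 683.398 + 531.189 = 1214.59.
Reliability = 1214.59 / 1549.36 = 0.784.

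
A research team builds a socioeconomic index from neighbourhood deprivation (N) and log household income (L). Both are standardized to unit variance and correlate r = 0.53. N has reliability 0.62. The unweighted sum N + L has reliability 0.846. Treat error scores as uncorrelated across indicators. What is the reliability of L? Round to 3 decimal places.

0.909

Var(N+L) = 2 + 2·0.53 = 3.060.
True-score variance = ρ_N + ρ_L + 2·0.53, so 0.846 = (0.62 + ρ_L + 1.06) / 3.060.
ρ_L = 0.846·3.060 − 0.62 − 1.06 = 0.909.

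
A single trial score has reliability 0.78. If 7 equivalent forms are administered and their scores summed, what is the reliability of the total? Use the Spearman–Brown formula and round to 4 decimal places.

ρ_k = kρ / (1 + (k−1)ρ) = 7·0.78 / (1 + 6·0.78) = 5.460 / 5.680 = 0.9613.

0.9613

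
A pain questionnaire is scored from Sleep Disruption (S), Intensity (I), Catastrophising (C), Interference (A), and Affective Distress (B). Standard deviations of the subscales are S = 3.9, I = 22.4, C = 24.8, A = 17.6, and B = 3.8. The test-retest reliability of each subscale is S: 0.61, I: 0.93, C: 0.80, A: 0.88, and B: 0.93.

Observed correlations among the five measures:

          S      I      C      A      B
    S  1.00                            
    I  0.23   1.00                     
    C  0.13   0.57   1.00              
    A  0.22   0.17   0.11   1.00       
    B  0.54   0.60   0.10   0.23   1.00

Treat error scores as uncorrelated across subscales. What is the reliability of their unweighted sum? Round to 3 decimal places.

Var(S+I+C+A+B) = 3.9² + 22.4² + 24.8² + 17.6² + 3.8² + 2·[3.9·22.4·0.23 + 3.9·24.8·0.13 + 3.9·17.6·0.22 + 3.9·3.8·0.54 + 22.4·24.8·0.57 + 22.4·17.6·0.17 + 22.4·3.8·0.60 + 24.8·17.6·0.11 + 24.8·3.8·0.10 + 17.6·3.8·0.23] = 1456.21 + 1126.66 = 2582.87.
Because errors are independent across components, Cov(Tᵢ,Tⱼ) = Cov(Xᵢ,Xⱼ); the off-diagonal part of the true-score variance is the same as above.
True-score variance = [3.9²·0.61 + 22.4²·0.93 + 24.8²·0.80 + 17.6²·0.88 + 3.8²·0.93] + 1126.66 = 1253.96 + 1126.66 = 2380.62.
Reliability = 2380.62 / 2582.87 = 0.922.

0.922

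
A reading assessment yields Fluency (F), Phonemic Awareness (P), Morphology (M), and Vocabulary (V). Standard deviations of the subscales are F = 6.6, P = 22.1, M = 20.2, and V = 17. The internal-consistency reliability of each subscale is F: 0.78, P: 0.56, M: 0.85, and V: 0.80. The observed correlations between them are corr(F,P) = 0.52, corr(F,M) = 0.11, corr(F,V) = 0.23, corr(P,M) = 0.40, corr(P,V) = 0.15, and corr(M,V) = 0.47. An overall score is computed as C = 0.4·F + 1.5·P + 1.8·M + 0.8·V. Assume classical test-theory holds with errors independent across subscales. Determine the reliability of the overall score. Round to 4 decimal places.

Var(C) = 0.4²·6.6² + 1.5²·22.1² + 1.8²·20.2² + 0.8²·17² + 2·[0.6·6.6·22.1·0.52 + 0.72·6.6·20.2·0.11 + 0.32·6.6·17·0.23 + 2.7·22.1·20.2·0.40 + 1.2·22.1·17·0.15 + 1.44·20.2·17·0.47] = 2612.9 + 1693 = 4305.9.
Because errors are independent across components, Cov(Tᵢ,Tⱼ) = Cov(Xᵢ,Xⱼ); the off-diagonal part of the true-score variance is the same as above.
True-score variance = [0.4²·6.6²·0.78 + 1.5²·22.1²·0.56 + 1.8²·20.2²·0.85 + 0.8²·17²·0.80] + 1693 = 1892.54 + 1693 = 3585.54.
Reliability = 3585.54 / 4305.9 = 0.8327.

0.8327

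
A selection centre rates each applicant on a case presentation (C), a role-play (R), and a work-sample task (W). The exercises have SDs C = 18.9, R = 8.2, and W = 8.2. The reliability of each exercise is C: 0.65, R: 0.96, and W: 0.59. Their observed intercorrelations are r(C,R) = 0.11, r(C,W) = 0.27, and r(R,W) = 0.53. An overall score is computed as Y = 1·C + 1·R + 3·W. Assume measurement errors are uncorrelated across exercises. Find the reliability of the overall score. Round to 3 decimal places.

Var(Y) = 18.9² + 8.2² + 3²·8.2² + 2·[18.9·8.2·0.11 + 3·18.9·8.2·0.27 + 3·8.2·8.2·0.53] = 1029.61 + 498.986 = 1528.6.
Because errors are independent across components, Cov(Tᵢ,Tⱼ) = Cov(Xᵢ,Xⱼ); the off-diagonal part of the true-score variance is the same as above.
True-score variance = [18.9²·0.65 + 8.2²·0.96 + 3²·8.2²·0.59] + 498.986 = 653.781 + 498.986 = 1152.77.
Reliability = 1152.77 / 1528.6 = 0.754.

0.754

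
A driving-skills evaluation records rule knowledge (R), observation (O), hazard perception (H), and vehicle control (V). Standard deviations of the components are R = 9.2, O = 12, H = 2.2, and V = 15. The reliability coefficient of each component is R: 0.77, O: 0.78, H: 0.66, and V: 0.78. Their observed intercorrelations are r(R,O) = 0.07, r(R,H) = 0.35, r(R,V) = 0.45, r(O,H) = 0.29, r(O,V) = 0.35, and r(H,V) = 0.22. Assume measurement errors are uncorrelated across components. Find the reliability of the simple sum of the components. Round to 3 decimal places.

Var(R+O+H+V) = 9.2² + 12² + 2.2² + 15² + 2·[9.2·12·0.07 + 9.2·2.2·0.35 + 9.2·15·0.45 + 12·2.2·0.29 + 12·15·0.35 + 2.2·15·0.22] = 458.48 + 309.656 = 768.136.
Because errors are independent across components, Cov(Tᵢ,Tⱼ) = Cov(Xᵢ,Xⱼ); the off-diagonal part of the true-score variance is the same as above.
True-score variance = [9.2²·0.77 + 12²·0.78 + 2.2²·0.66 + 15²·0.78] + 309.656 = 356.187 + 309.656 = 665.843.
Reliability = 665.843 / 768.136 = 0.867.

0.867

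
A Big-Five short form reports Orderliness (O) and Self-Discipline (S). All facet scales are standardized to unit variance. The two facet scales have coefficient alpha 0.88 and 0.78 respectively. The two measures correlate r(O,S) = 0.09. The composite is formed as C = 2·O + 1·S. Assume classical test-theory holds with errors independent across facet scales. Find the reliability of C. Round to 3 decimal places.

0.869

Var(C) = 2² + 1 + 2·[2·0.09] = 5 + 0.36 = 5.36.
With uncorrelated errors the cross-covariances are all true-score covariance, so they carry over unchanged; only the diagonal terms shrink to ρᵢσᵢ².
True-score variance = [2²·0.88 + 0.78] + 0.36 = 4.3 + 0.36 = 4.66.
Reliability = 4.66 / 5.36 = 0.869.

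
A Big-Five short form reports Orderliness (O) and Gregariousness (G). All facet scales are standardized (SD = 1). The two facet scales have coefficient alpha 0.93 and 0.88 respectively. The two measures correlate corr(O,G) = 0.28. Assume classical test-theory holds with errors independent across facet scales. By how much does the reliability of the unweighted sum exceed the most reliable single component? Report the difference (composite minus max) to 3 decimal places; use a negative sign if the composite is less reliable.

Var(sum) = 2 + 0.56 = 2.56; true-score variance = 1.81 + 0.56 = 2.37; composite reliability = 0.9258.
Max component reliability = 0.9300.
Difference = 0.9258 − 0.9300 = -0.004.

-0.004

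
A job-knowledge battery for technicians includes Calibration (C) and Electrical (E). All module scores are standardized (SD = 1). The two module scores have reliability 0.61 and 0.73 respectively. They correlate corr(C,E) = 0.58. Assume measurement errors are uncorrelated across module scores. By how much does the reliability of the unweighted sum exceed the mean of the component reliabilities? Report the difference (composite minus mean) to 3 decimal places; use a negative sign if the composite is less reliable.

Var(sum) = 2 + 1.16 = 3.16; true-score variance = 1.34 + 1.16 = 2.5; composite reliability = 0.7911.
Mean component reliability = 0.6700.
Difference = 0.7911 − 0.6700 = 0.121.

0.121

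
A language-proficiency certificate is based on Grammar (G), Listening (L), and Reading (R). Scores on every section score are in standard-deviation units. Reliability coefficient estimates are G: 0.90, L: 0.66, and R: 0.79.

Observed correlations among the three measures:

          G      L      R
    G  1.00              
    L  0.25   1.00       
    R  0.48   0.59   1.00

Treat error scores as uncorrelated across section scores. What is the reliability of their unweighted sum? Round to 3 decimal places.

0.885

Var(G+L+R) = 3 + 2·[0.25 + 0.48 + 0.59] = 3 + 2.64 = 5.64.
Because errors are independent across components, Cov(Tᵢ,Tⱼ) = Cov(Xᵢ,Xⱼ); the off-diagonal part of the true-score variance is the same as above.
True-score variance = [0.90 + 0.66 + 0.79] + 2.64 = 2.35 + 2.64 = 4.99.
Reliability = 4.99 / 5.64 = 0.885.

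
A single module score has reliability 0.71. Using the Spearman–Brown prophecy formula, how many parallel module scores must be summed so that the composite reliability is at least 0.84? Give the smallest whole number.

k ≥ ρ*(1−ρ₁)/(ρ₁(1−ρ*)) = 0.84·0.29 / (0.71·0.16) = 2.144.
Smallest integer k = 3.

3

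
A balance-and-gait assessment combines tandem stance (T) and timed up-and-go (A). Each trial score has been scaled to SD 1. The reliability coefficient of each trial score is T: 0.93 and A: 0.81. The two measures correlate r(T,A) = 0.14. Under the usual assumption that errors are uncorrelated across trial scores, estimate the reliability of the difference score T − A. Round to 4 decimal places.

Var(T−A) = 1 + 1 − 2·0.14 = 2 − 0.28 = 1.72.
Because errors are independent across components, Cov(Tᵢ,Tⱼ) = Cov(Xᵢ,Xⱼ); the off-diagonal part of the true-score variance is the same as above.
True-score variance = [0.93 + 0.81] − 0.28 = 1.74 − 0.28 = 1.46.
Reliability = 1.46 / 1.72 = 0.8488.

0.8488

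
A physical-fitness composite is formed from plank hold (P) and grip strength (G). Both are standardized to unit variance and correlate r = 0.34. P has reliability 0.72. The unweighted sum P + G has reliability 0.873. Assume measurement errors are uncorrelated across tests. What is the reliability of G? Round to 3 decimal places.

0.940

Var(P+G) = 2 + 2·0.34 = 2.680.
True-score variance = ρ_P + ρ_G + 2·0.34, so 0.873 = (0.72 + ρ_G + 0.68) / 2.680.
ρ_G = 0.873·2.680 − 0.72 − 0.68 = 0.940.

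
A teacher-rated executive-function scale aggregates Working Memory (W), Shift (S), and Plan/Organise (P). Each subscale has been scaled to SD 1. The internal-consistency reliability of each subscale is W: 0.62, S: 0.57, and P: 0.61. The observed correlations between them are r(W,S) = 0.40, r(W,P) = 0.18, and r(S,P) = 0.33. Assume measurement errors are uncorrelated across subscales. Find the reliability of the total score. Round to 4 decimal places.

Var(W+S+P) = 3 + 2·[0.40 + 0.18 + 0.33] = 3 + 1.82 = 4.82.
Under uncorrelated errors the observed covariances equal the true-score covariances, so only the own-variance terms attenuate.
True-score variance = [0.62 + 0.57 + 0.61] + 1.82 = 1.8 + 1.82 = 3.62.
Reliability = 3.62 / 4.82 = 0.7510.

0.7510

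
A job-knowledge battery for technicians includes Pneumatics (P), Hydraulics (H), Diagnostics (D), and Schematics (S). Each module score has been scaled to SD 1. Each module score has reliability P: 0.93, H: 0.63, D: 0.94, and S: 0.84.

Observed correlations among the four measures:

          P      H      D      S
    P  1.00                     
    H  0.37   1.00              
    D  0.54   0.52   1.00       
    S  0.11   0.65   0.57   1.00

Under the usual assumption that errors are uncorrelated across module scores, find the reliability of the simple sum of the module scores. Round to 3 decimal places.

Var(P+H+D+S) = 4 + 2·[0.37 + 0.54 + 0.11 + 0.52 + 0.65 + 0.57] = 4 + 5.52 = 9.52.
With uncorrelated errors the cross-covariances are all true-score covariance, so they carry over unchanged; only the diagonal terms shrink to ρᵢσᵢ².
True-score variance = [0.93 + 0.63 + 0.94 + 0.84] + 5.52 = 3.34 + 5.52 = 8.86.
Reliability = 8.86 / 9.52 = 0.931.

0.931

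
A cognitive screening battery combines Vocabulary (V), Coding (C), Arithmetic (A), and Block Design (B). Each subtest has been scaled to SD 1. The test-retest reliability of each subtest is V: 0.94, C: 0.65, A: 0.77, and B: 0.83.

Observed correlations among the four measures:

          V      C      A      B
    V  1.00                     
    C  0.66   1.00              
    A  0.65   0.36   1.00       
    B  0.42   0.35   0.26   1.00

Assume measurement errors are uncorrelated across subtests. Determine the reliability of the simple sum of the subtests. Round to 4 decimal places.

0.9138

Var(V+C+A+B) = 4 + 2·[0.66 + 0.65 + 0.42 + 0.36 + 0.35 + 0.26] = 4 + 5.4 = 9.4.
Because errors are independent across components, Cov(Tᵢ,Tⱼ) = Cov(Xᵢ,Xⱼ); the off-diagonal part of the true-score variance is the same as above.
True-score variance = [0.94 + 0.65 + 0.77 + 0.83] + 5.4 = 3.19 + 5.4 = 8.59.
Reliability = 8.59 / 9.4 = 0.9138.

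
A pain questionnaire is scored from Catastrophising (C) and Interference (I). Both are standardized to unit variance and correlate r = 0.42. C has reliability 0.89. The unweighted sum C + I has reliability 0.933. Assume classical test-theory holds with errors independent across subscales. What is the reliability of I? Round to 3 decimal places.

Var(C+I) = 2 + 2·0.42 = 2.840.
True-score variance = ρ_C + ρ_I + 2·0.42, so 0.933 = (0.89 + ρ_I + 0.84) / 2.840.
ρ_I = 0.933·2.840 − 0.89 − 0.84 = 0.920.

0.920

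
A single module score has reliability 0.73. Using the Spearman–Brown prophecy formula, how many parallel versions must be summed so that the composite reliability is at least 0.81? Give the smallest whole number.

2

k ≥ ρ*(1−ρ₁)/(ρ₁(1−ρ*)) = 0.81·0.27 / (0.73·0.19) = 1.577.
Smallest integer k = 2.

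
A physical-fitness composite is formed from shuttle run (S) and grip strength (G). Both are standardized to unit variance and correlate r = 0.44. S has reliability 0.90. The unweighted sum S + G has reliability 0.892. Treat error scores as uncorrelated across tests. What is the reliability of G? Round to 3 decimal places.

0.789

Var(S+G) = 2 + 2·0.44 = 2.880.
True-score variance = ρ_S + ρ_G + 2·0.44, so 0.892 = (0.90 + ρ_G + 0.88) / 2.880.
ρ_G = 0.892·2.880 − 0.90 − 0.88 = 0.789.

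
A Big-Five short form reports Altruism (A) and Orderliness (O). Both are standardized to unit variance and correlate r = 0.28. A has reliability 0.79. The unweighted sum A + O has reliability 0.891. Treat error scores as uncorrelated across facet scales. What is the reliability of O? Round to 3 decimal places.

0.931

Var(A+O) = 2 + 2·0.28 = 2.560.
True-score variance = ρ_A + ρ_O + 2·0.28, so 0.891 = (0.79 + ρ_O + 0.56) / 2.560.
ρ_O = 0.891·2.560 − 0.79 − 0.56 = 0.931.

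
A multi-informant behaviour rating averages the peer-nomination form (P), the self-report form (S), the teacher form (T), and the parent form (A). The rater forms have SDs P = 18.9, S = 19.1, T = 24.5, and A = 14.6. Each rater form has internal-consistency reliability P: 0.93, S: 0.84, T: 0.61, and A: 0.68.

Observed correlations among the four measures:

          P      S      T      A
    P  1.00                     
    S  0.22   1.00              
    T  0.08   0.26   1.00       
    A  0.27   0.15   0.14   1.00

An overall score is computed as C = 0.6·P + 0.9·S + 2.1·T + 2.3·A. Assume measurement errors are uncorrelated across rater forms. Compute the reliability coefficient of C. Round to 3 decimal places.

0.746

Var(C) = 0.6²·18.9² + 0.9²·19.1² + 2.1²·24.5² + 2.3²·14.6² + 2·[0.54·18.9·19.1·0.22 + 1.26·18.9·24.5·0.08 + 1.38·18.9·14.6·0.27 + 1.89·19.1·24.5·0.26 + 2.07·19.1·14.6·0.15 + 4.83·24.5·14.6·0.14] = 4198.81 + 1501.58 = 5700.39.
Under uncorrelated errors the observed covariances equal the true-score covariances, so only the own-variance terms attenuate.
True-score variance = [0.6²·18.9²·0.93 + 0.9²·19.1²·0.84 + 2.1²·24.5²·0.61 + 2.3²·14.6²·0.68] + 1501.58 = 2749.32 + 1501.58 = 4250.9.
Reliability = 4250.9 / 5700.39 = 0.746.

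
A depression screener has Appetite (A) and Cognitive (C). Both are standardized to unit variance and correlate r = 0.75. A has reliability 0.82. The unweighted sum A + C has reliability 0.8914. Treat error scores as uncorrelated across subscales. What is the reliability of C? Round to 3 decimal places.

0.800

Var(A+C) = 2 + 2·0.75 = 3.500.
True-score variance = ρ_A + ρ_C + 2·0.75, so 0.8914 = (0.82 + ρ_C + 1.50) / 3.500.
ρ_C = 0.8914·3.500 − 0.82 − 1.50 = 0.800.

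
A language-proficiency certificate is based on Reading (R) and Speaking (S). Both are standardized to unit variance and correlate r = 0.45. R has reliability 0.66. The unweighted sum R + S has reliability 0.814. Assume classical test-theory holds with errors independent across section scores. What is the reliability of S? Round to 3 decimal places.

Var(R+S) = 2 + 2·0.45 = 2.900.
True-score variance = ρ_R + ρ_S + 2·0.45, so 0.814 = (0.66 + ρ_S + 0.90) / 2.900.
ρ_S = 0.814·2.900 − 0.66 − 0.90 = 0.801.

0.801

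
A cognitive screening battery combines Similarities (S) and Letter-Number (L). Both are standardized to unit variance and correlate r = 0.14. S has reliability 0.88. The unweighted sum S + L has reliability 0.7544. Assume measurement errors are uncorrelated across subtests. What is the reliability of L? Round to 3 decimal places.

0.560

Var(S+L) = 2 + 2·0.14 = 2.280.
True-score variance = ρ_S + ρ_L + 2·0.14, so 0.7544 = (0.88 + ρ_L + 0.28) / 2.280.
ρ_L = 0.7544·2.280 − 0.88 − 0.28 = 0.560.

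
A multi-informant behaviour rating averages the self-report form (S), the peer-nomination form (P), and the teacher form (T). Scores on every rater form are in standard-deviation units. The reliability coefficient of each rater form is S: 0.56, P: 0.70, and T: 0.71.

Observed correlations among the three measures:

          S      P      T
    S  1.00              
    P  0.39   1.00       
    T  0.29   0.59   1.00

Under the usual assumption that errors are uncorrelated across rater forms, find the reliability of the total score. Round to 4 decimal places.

Var(S+P+T) = 3 + 2·[0.39 + 0.29 + 0.59] = 3 + 2.54 = 5.54.
With uncorrelated errors the cross-covariances are all true-score covariance, so they carry over unchanged; only the diagonal terms shrink to ρᵢσᵢ².
True-score variance = [0.56 + 0.70 + 0.71] + 2.54 = 1.97 + 2.54 = 4.51.
Reliability = 4.51 / 5.54 = 0.8141.

0.8141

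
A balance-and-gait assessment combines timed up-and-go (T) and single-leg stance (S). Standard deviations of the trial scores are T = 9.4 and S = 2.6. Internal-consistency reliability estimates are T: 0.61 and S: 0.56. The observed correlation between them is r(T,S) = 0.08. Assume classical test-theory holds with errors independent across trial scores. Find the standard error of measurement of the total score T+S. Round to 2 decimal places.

6.12

Var(total) = 95.12 + 3.9104 = 99.0304.
True-score variance = 57.6852 + 3.9104 = 61.5956, so reliability = 0.6220.
Error variance = 99.0304 − 61.5956 = 37.4348; SEM = √37.4348 = 6.12.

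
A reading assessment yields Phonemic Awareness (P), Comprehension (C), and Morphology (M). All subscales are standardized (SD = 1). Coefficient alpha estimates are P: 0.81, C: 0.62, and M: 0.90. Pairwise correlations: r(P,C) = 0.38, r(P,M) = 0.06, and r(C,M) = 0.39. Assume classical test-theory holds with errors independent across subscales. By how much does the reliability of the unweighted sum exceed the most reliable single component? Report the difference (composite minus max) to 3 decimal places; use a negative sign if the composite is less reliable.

Var(sum) = 3 + 1.66 = 4.66; true-score variance = 2.33 + 1.66 = 3.99; composite reliability = 0.8562.
Max component reliability = 0.9000.
Difference = 0.8562 − 0.9000 = -0.044.

-0.044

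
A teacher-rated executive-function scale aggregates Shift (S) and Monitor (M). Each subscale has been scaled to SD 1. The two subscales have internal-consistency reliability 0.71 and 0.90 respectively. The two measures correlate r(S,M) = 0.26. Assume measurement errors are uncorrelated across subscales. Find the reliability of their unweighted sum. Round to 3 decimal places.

Var(S+M) = 2 + 2·[0.26] = 2 + 0.52 = 2.52.
With uncorrelated errors the cross-covariances are all true-score covariance, so they carry over unchanged; only the diagonal terms shrink to ρᵢσᵢ².
True-score variance = [0.71 + 0.90] + 0.52 = 1.61 + 0.52 = 2.13.
Reliability = 2.13 / 2.52 = 0.845.

0.845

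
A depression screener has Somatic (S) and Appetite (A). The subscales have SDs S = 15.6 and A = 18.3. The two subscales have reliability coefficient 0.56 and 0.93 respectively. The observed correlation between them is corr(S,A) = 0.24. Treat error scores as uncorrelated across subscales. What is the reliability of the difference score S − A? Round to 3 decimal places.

0.704

Var(S−A) = 15.6² + 18.3² − 2·15.6·18.3·0.24 = 578.25 − 137.03 = 441.22.
Under uncorrelated errors the observed covariances equal the true-score covariances, so only the own-variance terms attenuate.
True-score variance = [15.6²·0.56 + 18.3²·0.93] − 137.03 = 447.729 − 137.03 = 310.699.
Reliability = 310.699 / 441.22 = 0.704.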